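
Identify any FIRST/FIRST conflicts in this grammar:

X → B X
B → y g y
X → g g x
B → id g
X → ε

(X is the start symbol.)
No FIRST/FIRST conflicts.

FIRST sets of the non-terminals at (or reachable through a nullable prefix from) the front of some alternative:
  FIRST(B) = { 'id', 'y' }

Productions for X:
  X → B X: FIRST = { 'id', 'y' }
  X → g g x: FIRST = { 'g' }
  X → ε: FIRST = { ε }
Productions for B:
  B → y g y: FIRST = { 'y' }
  B → id g: FIRST = { 'id' }

All alternatives of each non-terminal have pairwise disjoint FIRST sets.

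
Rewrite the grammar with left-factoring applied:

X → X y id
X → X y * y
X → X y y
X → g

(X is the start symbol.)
X → X y X'
X' → id
X' → * y
X' → y
X → g

Left-factoring transforms A → αβ₁ | αβ₂ into A → αA' and A' → β₁ | β₂
(α is the longest common prefix among the alternatives). Repeat until
no nonterminal has two alternatives with a common prefix.

Round 1: X has alternatives sharing prefix 'X y'. Introduce X': X → X y X'
  Add: X' → id
  Add: X' → * y
  Add: X' → y

No remaining common prefixes — done.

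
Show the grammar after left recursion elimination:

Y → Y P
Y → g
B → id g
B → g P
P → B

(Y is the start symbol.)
Y → g Y'
Y' → P Y'
Y' → ε
B → id g
B → g P
P → B

Y is directly left-recursive. The standard transformation for
  A → A α₁ | ... | A α_m | β₁ | ... | β_n
is
  A  → β₁ A' | ... | β_n A'
  A' → α₁ A' | ... | α_m A' | ε

Y → g becomes Y → g Y'
Y → Y P becomes Y' → P Y'
Add Y' → ε

Productions for other non-terminals are unchanged:
  B → id g
  B → g P
  P → B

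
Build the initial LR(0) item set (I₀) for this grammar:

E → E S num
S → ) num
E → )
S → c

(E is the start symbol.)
First, augment the grammar with E' → E
I₀ = CLOSURE({ [E' → . E] }):
  [E' → . E] has the dot before E: add [E → . E S num], [E → . )]
No further items can be added.

I₀ = { [E → . )], [E → . E S num], [E' → . E] }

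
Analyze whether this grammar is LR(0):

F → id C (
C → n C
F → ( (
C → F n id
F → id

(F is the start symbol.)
Augment with F' → F and build the canonical LR(0) collection (I0 = CLOSURE({[F' → . F]}), then GOTO on every symbol after a dot until no new states appear). It has 12 states:
  I0: { [F → . ( (], [F → . id C (], [F → . id], [F' → . F] }  — shift
  I1: { [F → ( . (] }  — shift
  I2: { [F' → F .] }  — accept
  I3: { [C → . F n id], [C → . n C], [F → . ( (], [F → . id C (], [F → . id], [F → id . C (], [F → id .] }  — shift, reduce
  I4: { [F → id C . (] }  — shift
  I5: { [C → F . n id] }  — shift
  I6: { [C → . F n id], [C → . n C], [C → n . C], [F → . ( (], [F → . id C (], [F → . id] }  — shift
  I7: { [C → n C .] }  — reduce
  I8: { [C → F n . id] }  — shift
  I9: { [C → F n id .] }  — reduce
  I10: { [F → id C ( .] }  — reduce
  I11: { [F → ( ( .] }  — reduce

Conflict in state I3:
  Shift-reduce conflict between [F → id .] and [C → . n C]
So the grammar is NOT LR(0).

Answer: No. Shift-reduce conflict between [F → id .] and [C → . n C]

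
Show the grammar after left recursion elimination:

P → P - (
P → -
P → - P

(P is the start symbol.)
P → - P'
P → - P P'
P' → - ( P'
P' → ε

P is directly left-recursive. The standard transformation for
  A → A α₁ | ... | A α_m | β₁ | ... | β_n
is
  A  → β₁ A' | ... | β_n A'
  A' → α₁ A' | ... | α_m A' | ε

P → - becomes P → - P'
P → - P becomes P → - P P'
P → P - ( becomes P' → - ( P'
Add P' → ε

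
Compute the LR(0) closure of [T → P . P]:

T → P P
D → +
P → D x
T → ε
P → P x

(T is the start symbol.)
{ [D → . +], [P → . D x], [P → . P x], [T → P . P] }

To compute CLOSURE, for each item [A → α.Bβ] where B is a non-terminal, add [B → .γ] for all productions B → γ; repeat for the newly added items until nothing changes.

Start with: [T → P . P]
  [T → P . P] has the dot before P: add [P → . D x], [P → . P x]
  [P → . D x] has the dot before D: add [D → . +]
No further items can be added.

CLOSURE = { [D → . +], [P → . D x], [P → . P x], [T → P . P] }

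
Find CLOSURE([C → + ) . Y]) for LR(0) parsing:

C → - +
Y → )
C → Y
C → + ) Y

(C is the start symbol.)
{ [C → + ) . Y], [Y → . )] }

Start with: [C → + ) . Y]
  [C → + ) . Y] has the dot before Y: add [Y → . )]
No further items can be added.

CLOSURE = { [C → + ) . Y], [Y → . )] }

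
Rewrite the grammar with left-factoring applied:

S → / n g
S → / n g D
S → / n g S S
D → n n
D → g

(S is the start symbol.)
S → / n g S'
S' → ε
S' → D
S' → S S
D → n n
D → g

Left-factoring transforms A → αβ₁ | αβ₂ into A → αA' and A' → β₁ | β₂
(α is the longest common prefix among the alternatives). Repeat until
no nonterminal has two alternatives with a common prefix.

Round 1: S has alternatives sharing prefix '/ n g'. Introduce S': S → / n g S'
  Add: S' → ε
  Add: S' → D
  Add: S' → S S

No remaining common prefixes — done.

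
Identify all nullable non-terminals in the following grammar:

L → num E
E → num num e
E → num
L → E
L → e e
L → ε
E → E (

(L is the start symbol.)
A non-terminal is nullable if it can derive ε (the empty string): either it has an ε-production, or it has a production whose right-hand side consists entirely of nullable non-terminals.

ε-productions: L → ε
So L is immediately nullable.
No further non-terminal can be added: every production for the remaining non-terminals contains a terminal or a non-nullable non-terminal.
Nullable = { 'L' }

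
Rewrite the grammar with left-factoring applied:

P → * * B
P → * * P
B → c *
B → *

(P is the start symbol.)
Left-factoring transforms A → αβ₁ | αβ₂ into A → αA' and A' → β₁ | β₂
(α is the longest common prefix among the alternatives). Repeat until
no nonterminal has two alternatives with a common prefix.

Round 1: P has alternatives sharing prefix '* *'. Introduce P': P → * * P'
  Add: P' → B
  Add: P' → P

No remaining common prefixes — done.

Resulting grammar:
P → * * P'
P' → B
P' → P
B → c *
B → *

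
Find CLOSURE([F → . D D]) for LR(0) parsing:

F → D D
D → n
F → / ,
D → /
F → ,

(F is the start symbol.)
To compute CLOSURE, for each item [A → α.Bβ] where B is a non-terminal, add [B → .γ] for all productions B → γ; repeat for the newly added items until nothing changes.

Start with: [F → . D D]
  [F → . D D] has the dot before D: add [D → . n], [D → . /]
No further items can be added.

CLOSURE = { [D → . /], [D → . n], [F → . D D] }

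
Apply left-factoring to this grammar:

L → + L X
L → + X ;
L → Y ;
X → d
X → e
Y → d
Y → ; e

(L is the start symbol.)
L → + L'
L' → L X
L' → X ;
L → Y ;
X → d
X → e
Y → d
Y → ; e

Left-factoring transforms A → αβ₁ | αβ₂ into A → αA' and A' → β₁ | β₂
(α is the longest common prefix among the alternatives). Repeat until
no nonterminal has two alternatives with a common prefix.

Round 1: L has alternatives sharing prefix '+'. Introduce L': L → + L'
  Add: L' → L X
  Add: L' → X ;

No remaining common prefixes — done.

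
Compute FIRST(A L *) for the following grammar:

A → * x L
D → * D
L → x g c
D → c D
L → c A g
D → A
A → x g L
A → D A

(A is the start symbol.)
FIRST sets of the non-terminals involved (from the grammar, by fixed-point iteration):
  FIRST(A) = { '*', 'c', 'x' }

To compute FIRST(A L *), process the symbols left to right:
Symbol A is a non-terminal. Add FIRST(A) \ {ε} = { '*', 'c', 'x' }
A is not nullable (ε ∉ FIRST(A)), so stop here.
FIRST(A L *) = { '*', 'c', 'x' }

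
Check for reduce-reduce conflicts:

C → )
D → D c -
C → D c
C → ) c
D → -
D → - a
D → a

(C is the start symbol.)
No reduce-reduce conflicts

Augment with C' → C and build the canonical LR(0) collection (I0 = CLOSURE({[C' → . C]}), then GOTO on every symbol after a dot until no new states appear). It has 10 states:
  I0: { [C → . ) c], [C → . )], [C → . D c], [C' → . C], [D → . - a], [D → . -], [D → . D c -], [D → . a] }  — shift
  I1: { [C → ) . c], [C → ) .] }  — shift, reduce
  I2: { [D → - . a], [D → - .] }  — shift, reduce
  I3: { [C' → C .] }  — accept
  I4: { [C → D . c], [D → D . c -] }  — shift
  I5: { [D → a .] }  — reduce
  I6: { [C → D c .], [D → D c . -] }  — shift, reduce
  I7: { [D → D c - .] }  — reduce
  I8: { [D → - a .] }  — reduce
  I9: { [C → ) c .] }  — reduce

No state contains more than one complete item.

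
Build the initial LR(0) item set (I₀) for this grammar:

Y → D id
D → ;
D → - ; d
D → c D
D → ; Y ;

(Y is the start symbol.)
First, augment the grammar with Y' → Y
I₀ = CLOSURE({ [Y' → . Y] }):
  [Y' → . Y] has the dot before Y: add [Y → . D id]
  [Y → . D id] has the dot before D: add [D → . ;], [D → . - ; d], [D → . c D], [D → . ; Y ;]
No further items can be added.

I₀ = { [D → . - ; d], [D → . ; Y ;], [D → . ;], [D → . c D], [Y → . D id], [Y' → . Y] }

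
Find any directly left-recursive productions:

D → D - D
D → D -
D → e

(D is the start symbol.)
D → D - D: LEFT RECURSIVE (starts with D)
D → D -: LEFT RECURSIVE (starts with D)
D → e: starts with e

The grammar has direct left recursion on: D.

Answer: Yes, D is left-recursive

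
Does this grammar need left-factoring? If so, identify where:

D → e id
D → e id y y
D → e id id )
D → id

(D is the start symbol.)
Yes, D has productions with common prefix 'e id'

Left-factoring is needed when two productions for the same non-terminal
share a common prefix on the right-hand side.

Productions for D:
  D → e id
  D → e id y y
  D → e id id )
  D → id

Found common prefix 'e id' in productions for D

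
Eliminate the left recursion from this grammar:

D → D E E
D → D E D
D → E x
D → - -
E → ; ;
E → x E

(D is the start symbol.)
D → E x D'
D → - - D'
D' → E E D'
D' → E D D'
D' → ε
E → ; ;
E → x E

D is directly left-recursive. The standard transformation for
  A → A α₁ | ... | A α_m | β₁ | ... | β_n
is
  A  → β₁ A' | ... | β_n A'
  A' → α₁ A' | ... | α_m A' | ε

D → E x becomes D → E x D'
D → - - becomes D → - - D'
D → D E E becomes D' → E E D'
D → D E D becomes D' → E D D'
Add D' → ε

Productions for other non-terminals are unchanged:
  E → ; ;
  E → x E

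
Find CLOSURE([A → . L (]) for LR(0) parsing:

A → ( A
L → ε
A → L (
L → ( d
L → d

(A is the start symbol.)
To compute CLOSURE, for each item [A → α.Bβ] where B is a non-terminal, add [B → .γ] for all productions B → γ; repeat for the newly added items until nothing changes.

Start with: [A → . L (]
  [A → . L (] has the dot before L: add [L → .], [L → . ( d], [L → . d]
No further items can be added.

CLOSURE = { [A → . L (], [L → . ( d], [L → . d], [L → .] }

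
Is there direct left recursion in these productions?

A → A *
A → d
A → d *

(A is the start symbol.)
Yes, A is left-recursive

A → A *: LEFT RECURSIVE (starts with A)
A → d: starts with d
A → d *: starts with d

The grammar has direct left recursion on: A.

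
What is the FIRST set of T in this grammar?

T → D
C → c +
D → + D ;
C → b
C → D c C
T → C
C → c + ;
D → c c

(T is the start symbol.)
{ '+', 'b', 'c' }

FIRST sets of the other non-terminals involved (by the same procedure, iterated to a fixed point):
  FIRST(D) = { '+', 'c' }
  FIRST(C) = { '+', 'b', 'c' }

From T → D:
  - D is a non-terminal: add FIRST(D) \ {ε} = { '+', 'c' }
    D is not nullable, so stop
From T → C:
  - C is a non-terminal: add FIRST(C) \ {ε} = { '+', 'b', 'c' }
    C is not nullable, so stop

Collecting: FIRST(T) = { '+', 'b', 'c' }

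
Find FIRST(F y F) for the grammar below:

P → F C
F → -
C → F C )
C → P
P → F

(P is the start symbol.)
{ '-' }

FIRST sets of the non-terminals involved (from the grammar, by fixed-point iteration):
  FIRST(F) = { '-' }

To compute FIRST(F y F), process the symbols left to right:
Symbol F is a non-terminal. Add FIRST(F) \ {ε} = { '-' }
F is not nullable (ε ∉ FIRST(F)), so stop here.
FIRST(F y F) = { '-' }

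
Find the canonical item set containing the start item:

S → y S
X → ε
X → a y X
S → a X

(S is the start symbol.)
First, augment the grammar with S' → S
I₀ = CLOSURE({ [S' → . S] }):
  [S' → . S] has the dot before S: add [S → . y S], [S → . a X]
No further items can be added.

I₀ = { [S → . a X], [S → . y S], [S' → . S] }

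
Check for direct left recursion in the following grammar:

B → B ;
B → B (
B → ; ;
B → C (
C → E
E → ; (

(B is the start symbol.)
Yes, B is left-recursive

Direct left recursion occurs when N → N α for some non-terminal N (the right-hand side begins with the left-hand side itself).

B → B ;: LEFT RECURSIVE (starts with B)
B → B (: LEFT RECURSIVE (starts with B)
B → ; ;: starts with ';'
B → C (: starts with C
C → E: starts with E
E → ; (: starts with ';'

The grammar has direct left recursion on: B.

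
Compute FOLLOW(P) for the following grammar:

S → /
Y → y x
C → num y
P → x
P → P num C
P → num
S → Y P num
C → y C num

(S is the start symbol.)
{ 'num' }

To compute FOLLOW(P), find every occurrence of P on a right-hand side N → α P β: add FIRST(β) \ {ε}, and if β is empty or nullable also add FOLLOW(N). Iterate to a fixed point.

In P → P num C: P is followed by num C, add FIRST(num C) \ {ε} = { 'num' }
In S → Y P num: P is followed by num, add FIRST(num) \ {ε} = { 'num' }

Taking the union: FOLLOW(P) = { 'num' }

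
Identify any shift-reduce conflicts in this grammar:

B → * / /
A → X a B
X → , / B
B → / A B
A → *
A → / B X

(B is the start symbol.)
A shift-reduce conflict occurs when an LR(0) state has both:
  - a complete (reduce) item [A → α .] (dot at the end), and
  - a shift item [B → β . c γ] (dot before a terminal).

Augment with B' → B and build the canonical LR(0) collection (I0 = CLOSURE({[B' → . B]}), then GOTO on every symbol after a dot until no new states appear). It has 18 states:
  I0: { [B → . * / /], [B → . / A B], [B' → . B] }  — shift
  I1: { [B → * . / /] }  — shift
  I2: { [A → . *], [A → . / B X], [A → . X a B], [B → / . A B], [X → . , / B] }  — shift
  I3: { [B' → B .] }  — accept
  I4: { [A → * .] }  — reduce
  I5: { [X → , . / B] }  — shift
  I6: { [A → / . B X], [B → . * / /], [B → . / A B] }  — shift
  I7: { [B → . * / /], [B → . / A B], [B → / A . B] }  — shift
  I8: { [A → X . a B] }  — shift
  I9: { [A → X a . B], [B → . * / /], [B → . / A B] }  — shift
  I10: { [A → X a B .] }  — reduce
  I11: { [B → / A B .] }  — reduce
  I12: { [A → / B . X], [X → . , / B] }  — shift
  I13: { [A → / B X .] }  — reduce
  I14: { [B → . * / /], [B → . / A B], [X → , / . B] }  — shift
  I15: { [X → , / B .] }  — reduce
  I16: { [B → * / . /] }  — shift
  I17: { [B → * / / .] }  — reduce

No state contains both a complete item and a shift item.

Answer: No shift-reduce conflicts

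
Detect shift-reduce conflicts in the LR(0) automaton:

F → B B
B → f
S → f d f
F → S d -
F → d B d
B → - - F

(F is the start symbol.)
Yes — I6: [B → f .] vs [S → f . d f]

Augment with F' → F and build the canonical LR(0) collection (I0 = CLOSURE({[F' → . F]}), then GOTO on every symbol after a dot until no new states appear). It has 17 states:
  I0: { [B → . - - F], [B → . f], [F → . B B], [F → . S d -], [F → . d B d], [F' → . F], [S → . f d f] }  — shift
  I1: { [B → - . - F] }  — shift
  I2: { [B → . - - F], [B → . f], [F → B . B] }  — shift
  I3: { [F' → F .] }  — accept
  I4: { [F → S . d -] }  — shift
  I5: { [B → . - - F], [B → . f], [F → d . B d] }  — shift
  I6: { [B → f .], [S → f . d f] }  — shift, reduce
  I7: { [S → f d . f] }  — shift
  I8: { [S → f d f .] }  — reduce
  I9: { [F → d B . d] }  — shift
  I10: { [B → f .] }  — reduce
  I11: { [F → d B d .] }  — reduce
  I12: { [F → S d . -] }  — shift
  I13: { [F → S d - .] }  — reduce
  I14: { [F → B B .] }  — reduce
  I15: { [B → - - . F], [B → . - - F], [B → . f], [F → . B B], [F → . S d -], [F → . d B d], [S → . f d f] }  — shift
  I16: { [B → - - F .] }  — reduce

I6 contains reduce item [B → f .] and shift item [S → f . d f] — shift-reduce conflict.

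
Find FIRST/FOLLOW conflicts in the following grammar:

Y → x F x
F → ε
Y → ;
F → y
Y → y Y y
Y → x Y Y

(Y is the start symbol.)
No FIRST/FOLLOW conflicts.

Nullable non-terminals: F.

F: nullable alternative(s) F → ε; FOLLOW(F) = { 'x' }
  F → ε: FIRST \ {ε} = { } — this is the only nullable alternative, skip
  F → y: FIRST \ {ε} = { 'y' } — disjoint from FOLLOW(F)

Y has no nullable alternative, so no FIRST/FOLLOW check is needed there.

No FIRST/FOLLOW conflicts found.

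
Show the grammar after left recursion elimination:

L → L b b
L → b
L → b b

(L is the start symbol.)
L is directly left-recursive. The standard transformation for
  A → A α₁ | ... | A α_m | β₁ | ... | β_n
is
  A  → β₁ A' | ... | β_n A'
  A' → α₁ A' | ... | α_m A' | ε

L → b becomes L → b L'
L → b b becomes L → b b L'
L → L b b becomes L' → b b L'
Add L' → ε

Resulting grammar:
L → b L'
L → b b L'
L' → b b L'
L' → ε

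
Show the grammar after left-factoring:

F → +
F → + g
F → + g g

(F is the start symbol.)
Left-factoring transforms A → αβ₁ | αβ₂ into A → αA' and A' → β₁ | β₂
(α is the longest common prefix among the alternatives). Repeat until
no nonterminal has two alternatives with a common prefix.

Round 1: F has alternatives sharing prefix '+'. Introduce F': F → + F'
  Add: F' → ε
  Add: F' → g
  Add: F' → g g

Round 2: F' has alternatives sharing prefix 'g'. Introduce F'': F' → g F''
  Add: F'' → ε
  Add: F'' → g

No remaining common prefixes — done.

Resulting grammar:
F → + F'
F' → ε
F' → g F''
F'' → ε
F'' → g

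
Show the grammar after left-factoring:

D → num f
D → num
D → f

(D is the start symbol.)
Left-factoring transforms A → αβ₁ | αβ₂ into A → αA' and A' → β₁ | β₂
(α is the longest common prefix among the alternatives). Repeat until
no nonterminal has two alternatives with a common prefix.

Round 1: D has alternatives sharing prefix 'num'. Introduce D': D → num D'
  Add: D' → f
  Add: D' → ε

No remaining common prefixes — done.

Resulting grammar:
D → num D'
D' → f
D' → ε
D → f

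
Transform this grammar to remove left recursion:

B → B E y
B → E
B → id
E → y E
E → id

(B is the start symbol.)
B → E B'
B → id B'
B' → E y B'
B' → ε
E → y E
E → id

B is directly left-recursive. The standard transformation for
  A → A α₁ | ... | A α_m | β₁ | ... | β_n
is
  A  → β₁ A' | ... | β_n A'
  A' → α₁ A' | ... | α_m A' | ε

B → E becomes B → E B'
B → id becomes B → id B'
B → B E y becomes B' → E y B'
Add B' → ε

Productions for other non-terminals are unchanged:
  E → y E
  E → id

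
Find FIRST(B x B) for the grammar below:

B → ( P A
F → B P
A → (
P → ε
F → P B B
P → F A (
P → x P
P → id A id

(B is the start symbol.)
FIRST sets of the non-terminals involved (from the grammar, by fixed-point iteration):
  FIRST(B) = { '(' }

To compute FIRST(B x B), process the symbols left to right:
Symbol B is a non-terminal. Add FIRST(B) \ {ε} = { '(' }
B is not nullable (ε ∉ FIRST(B)), so stop here.
FIRST(B x B) = { '(' }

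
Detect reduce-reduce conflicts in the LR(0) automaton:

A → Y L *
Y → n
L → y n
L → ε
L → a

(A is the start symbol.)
No reduce-reduce conflicts

Augment with A' → A and build the canonical LR(0) collection (I0 = CLOSURE({[A' → . A]}), then GOTO on every symbol after a dot until no new states appear). It has 9 states:
  I0: { [A → . Y L *], [A' → . A], [Y → . n] }  — shift
  I1: { [A' → A .] }  — accept
  I2: { [A → Y . L *], [L → . a], [L → . y n], [L → .] }  — shift, reduce
  I3: { [Y → n .] }  — reduce
  I4: { [A → Y L . *] }  — shift
  I5: { [L → a .] }  — reduce
  I6: { [L → y . n] }  — shift
  I7: { [L → y n .] }  — reduce
  I8: { [A → Y L * .] }  — reduce

No state contains more than one complete item.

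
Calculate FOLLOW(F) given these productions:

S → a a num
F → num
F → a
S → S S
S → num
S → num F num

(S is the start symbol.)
In S → num F num: F is followed by num, add FIRST(num) \ {ε} = { 'num' }

Taking the union: FOLLOW(F) = { 'num' }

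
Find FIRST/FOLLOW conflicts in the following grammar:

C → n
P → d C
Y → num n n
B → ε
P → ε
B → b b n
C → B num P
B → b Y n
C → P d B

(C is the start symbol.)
Yes. P → d C with FOLLOW(P) on { 'd' }

Nullable non-terminals: B, P.

B: nullable alternative(s) B → ε; FOLLOW(B) = { $, 'd', 'num' }
  B → ε: FIRST \ {ε} = { } — this is the only nullable alternative, skip
  B → b b n: FIRST \ {ε} = { 'b' } — disjoint from FOLLOW(B)
  B → b Y n: FIRST \ {ε} = { 'b' } — disjoint from FOLLOW(B)

P: nullable alternative(s) P → ε; FOLLOW(P) = { $, 'd' }
  P → d C: FIRST \ {ε} = { 'd' } — overlaps FOLLOW(P) on { 'd' }: CONFLICT
  P → ε: FIRST \ {ε} = { } — this is the only nullable alternative, skip

C, Y have no nullable alternative, so no FIRST/FOLLOW check is needed there.

So the grammar has 1 FIRST/FOLLOW conflict (marked CONFLICT above).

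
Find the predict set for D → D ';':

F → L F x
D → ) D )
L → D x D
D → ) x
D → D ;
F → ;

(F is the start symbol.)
PREDICT(D → D ';') = (FIRST(RHS) \ {ε}) ∪ (FOLLOW(D) if ε ∈ FIRST(RHS), i.e. RHS ⇒* ε)
FIRST(D) = { ')' }
FIRST(D ';') = { ')' }
ε ∉ FIRST(D ';'), so FOLLOW(D) is not added.
PREDICT(D → D ';') = { ')' }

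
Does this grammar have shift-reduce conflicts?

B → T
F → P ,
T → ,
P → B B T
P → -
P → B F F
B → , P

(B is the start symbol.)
Yes — I1: [T → , .] vs [B → . , P]

A shift-reduce conflict occurs when an LR(0) state has both:
  - a complete (reduce) item [A → α .] (dot at the end), and
  - a shift item [B → β . c γ] (dot before a terminal).

Augment with B' → B and build the canonical LR(0) collection (I0 = CLOSURE({[B' → . B]}), then GOTO on every symbol after a dot until no new states appear). It has 13 states:
  I0: { [B → . , P], [B → . T], [B' → . B], [T → . ,] }  — shift
  I1: { [B → , . P], [B → . , P], [B → . T], [P → . -], [P → . B B T], [P → . B F F], [T → , .], [T → . ,] }  — shift, reduce
  I2: { [B' → B .] }  — accept
  I3: { [B → T .] }  — reduce
  I4: { [P → - .] }  — reduce
  I5: { [B → . , P], [B → . T], [F → . P ,], [P → . -], [P → . B B T], [P → . B F F], [P → B . B T], [P → B . F F], [T → . ,] }  — shift
  I6: { [B → , P .] }  — reduce
  I7: { [B → . , P], [B → . T], [F → . P ,], [P → . -], [P → . B B T], [P → . B F F], [P → B . B T], [P → B . F F], [P → B B . T], [T → . ,] }  — shift
  I8: { [B → . , P], [B → . T], [F → . P ,], [P → . -], [P → . B B T], [P → . B F F], [P → B F . F], [T → . ,] }  — shift
  I9: { [F → P . ,] }  — shift
  I10: { [F → P , .] }  — reduce
  I11: { [P → B F F .] }  — reduce
  I12: { [B → T .], [P → B B T .] }  — 2 reduces

I1 contains reduce item [T → , .] and shift items [B → . , P], [P → . -], [T → . ,] — shift-reduce conflict.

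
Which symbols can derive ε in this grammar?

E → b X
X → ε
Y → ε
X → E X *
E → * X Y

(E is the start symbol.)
{ 'X', 'Y' }

A non-terminal is nullable if it can derive ε (the empty string): either it has an ε-production, or it has a production whose right-hand side consists entirely of nullable non-terminals.

ε-productions: X → ε, Y → ε
So X, Y are immediately nullable.
No further non-terminal can be added: every production for the remaining non-terminals contains a terminal or a non-nullable non-terminal.
Nullable = { 'X', 'Y' }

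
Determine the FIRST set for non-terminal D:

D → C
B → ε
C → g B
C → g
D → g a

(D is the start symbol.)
{ 'g' }

To compute FIRST(D), examine every production with D on the left-hand side, reading each right-hand side left to right until a non-nullable symbol is reached.

FIRST sets of the other non-terminals involved (by the same procedure, iterated to a fixed point):
  FIRST(C) = { 'g' }

From D → C:
  - C is a non-terminal: add FIRST(C) \ {ε} = { 'g' }
    C is not nullable, so stop
From D → g a:
  - g is a terminal: add 'g' and stop

Collecting: FIRST(D) = { 'g' }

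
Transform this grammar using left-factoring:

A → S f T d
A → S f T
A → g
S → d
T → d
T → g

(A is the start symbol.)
A → S f T A'
A' → d
A' → ε
A → g
S → d
T → d
T → g

Left-factoring transforms A → αβ₁ | αβ₂ into A → αA' and A' → β₁ | β₂
(α is the longest common prefix among the alternatives). Repeat until
no nonterminal has two alternatives with a common prefix.

Round 1: A has alternatives sharing prefix 'S f T'. Introduce A': A → S f T A'
  Add: A' → d
  Add: A' → ε

No remaining common prefixes — done.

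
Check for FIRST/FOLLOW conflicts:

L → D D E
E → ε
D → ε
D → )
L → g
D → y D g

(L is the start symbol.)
A FIRST/FOLLOW conflict occurs when a non-terminal N has a nullable alternative N → β (β ⇒* ε) and another alternative N → α with FIRST(α) ∩ FOLLOW(N) ≠ ∅: on such a lookahead the parser cannot decide between expanding α and letting N vanish via β.

Nullable non-terminals: D, E, L.
FIRST sets used below: FIRST(D) = { ')', 'y', ε }, FIRST(E) = { ε }

D: nullable alternative(s) D → ε; FOLLOW(D) = { $, ')', 'g', 'y' }
  D → ε: FIRST \ {ε} = { } — this is the only nullable alternative, skip
  D → ): FIRST \ {ε} = { ')' } — overlaps FOLLOW(D) on { ')' }: CONFLICT
  D → y D g: FIRST \ {ε} = { 'y' } — overlaps FOLLOW(D) on { 'y' }: CONFLICT
E has a nullable alternative but only one production, so nothing to check.

L: nullable alternative(s) L → D D E; FOLLOW(L) = { $ }
  L → D D E: FIRST \ {ε} = { ')', 'y' } — this is the only nullable alternative, skip
  L → g: FIRST \ {ε} = { 'g' } — disjoint from FOLLOW(L)

So the grammar has 2 FIRST/FOLLOW conflicts (marked CONFLICT above).

Answer: Yes. D → ')' with FOLLOW(D) on { ')' }; D → y D g with FOLLOW(D) on { 'y' }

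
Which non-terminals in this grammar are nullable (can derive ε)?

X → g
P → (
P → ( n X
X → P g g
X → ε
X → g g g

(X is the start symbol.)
{ 'X' }

ε-productions: X → ε
So X is immediately nullable.
No further non-terminal can be added: every production for the remaining non-terminals contains a terminal or a non-nullable non-terminal.
Nullable = { 'X' }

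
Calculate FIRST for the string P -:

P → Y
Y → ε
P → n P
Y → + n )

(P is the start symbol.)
{ '+', '-', 'n' }

FIRST sets of the non-terminals involved (from the grammar, by fixed-point iteration):
  FIRST(P) = { '+', 'n', ε }

To compute FIRST(P -), process the symbols left to right:
Symbol P is a non-terminal. Add FIRST(P) \ {ε} = { '+', 'n' }
P is nullable (ε ∈ FIRST(P)), continue to the next symbol.
Symbol - is a terminal. Add '-' and stop.
FIRST(P -) = { '+', '-', 'n' }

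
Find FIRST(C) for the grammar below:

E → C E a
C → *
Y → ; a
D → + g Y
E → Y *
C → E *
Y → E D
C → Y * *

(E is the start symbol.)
{ '*', ';' }

To compute FIRST(C), examine every production with C on the left-hand side, reading each right-hand side left to right until a non-nullable symbol is reached.

FIRST sets of the other non-terminals involved (by the same procedure, iterated to a fixed point):
  FIRST(E) = { '*', ';' }
  FIRST(Y) = { '*', ';' }

From C → *:
  - '*' is a terminal: add '*' and stop
From C → E *:
  - E is a non-terminal: add FIRST(E) \ {ε} = { '*', ';' }
    E is not nullable, so stop
From C → Y * *:
  - Y is a non-terminal: add FIRST(Y) \ {ε} = { '*', ';' }
    Y is not nullable, so stop

Collecting: FIRST(C) = { '*', ';' }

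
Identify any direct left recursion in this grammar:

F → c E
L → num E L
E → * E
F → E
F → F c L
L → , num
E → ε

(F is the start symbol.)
Direct left recursion occurs when N → N α for some non-terminal N (the right-hand side begins with the left-hand side itself).

F → c E: starts with c
L → num E L: starts with num
E → * E: starts with '*'
F → E: starts with E
F → F c L: LEFT RECURSIVE (starts with F)
L → , num: starts with ','
E → ε: starts with ε

The grammar has direct left recursion on: F.

Answer: Yes, F is left-recursive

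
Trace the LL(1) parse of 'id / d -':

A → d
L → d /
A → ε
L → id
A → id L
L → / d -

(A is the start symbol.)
LL(1) parsing maintains a stack (initially the start symbol over $) and the input. At each step: if the stack top is a terminal, match it against the current input token; if it is a non-terminal N, replace it with the RHS of M[N, lookahead] (the unique production whose predict set contains the lookahead).

Stack is shown with the top on the left.

Stack    Input       Action
---------------------------
A $      id / d - $  output A → id L
id L $   id / d - $  match 'id'
L $      / d - $     output L → / d -
/ d - $  / d - $     match '/'
d - $    d - $       match 'd'
- $      - $         match '-'
$        $           accept

The string is accepted.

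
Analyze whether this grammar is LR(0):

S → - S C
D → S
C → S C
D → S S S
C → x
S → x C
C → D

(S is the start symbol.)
A grammar is LR(0) if no state in the canonical LR(0) collection has:
  - both a shift item (dot before a terminal) and a complete item (shift-reduce conflict), or
  - two or more complete items (reduce-reduce conflict; the accept item [S' → S .] counts as a complete item here).

Augment with S' → S and build the canonical LR(0) collection (I0 = CLOSURE({[S' → . S]}), then GOTO on every symbol after a dot until no new states appear). It has 13 states:
  I0: { [S → . - S C], [S → . x C], [S' → . S] }  — shift
  I1: { [S → - . S C], [S → . - S C], [S → . x C] }  — shift
  I2: { [S' → S .] }  — accept
  I3: { [C → . D], [C → . S C], [C → . x], [D → . S S S], [D → . S], [S → . - S C], [S → . x C], [S → x . C] }  — shift
  I4: { [S → x C .] }  — reduce
  I5: { [C → D .] }  — reduce
  I6: { [C → . D], [C → . S C], [C → . x], [C → S . C], [D → . S S S], [D → . S], [D → S . S S], [D → S .], [S → . - S C], [S → . x C] }  — shift, reduce
  I7: { [C → . D], [C → . S C], [C → . x], [C → x .], [D → . S S S], [D → . S], [S → . - S C], [S → . x C], [S → x . C] }  — shift, reduce
  I8: { [C → S C .] }  — reduce
  I9: { [C → . D], [C → . S C], [C → . x], [C → S . C], [D → . S S S], [D → . S], [D → S . S S], [D → S .], [D → S S . S], [S → . - S C], [S → . x C] }  — shift, reduce
  I10: { [C → . D], [C → . S C], [C → . x], [C → S . C], [D → . S S S], [D → . S], [D → S . S S], [D → S .], [D → S S . S], [D → S S S .], [S → . - S C], [S → . x C] }  — shift, 2 reduces
  I11: { [C → . D], [C → . S C], [C → . x], [D → . S S S], [D → . S], [S → - S . C], [S → . - S C], [S → . x C] }  — shift
  I12: { [S → - S C .] }  — reduce

Conflict in state I6:
  Shift-reduce conflict between [D → S .] and [C → . x]
So the grammar is NOT LR(0).

Answer: No. Shift-reduce conflict between [D → S .] and [C → . x]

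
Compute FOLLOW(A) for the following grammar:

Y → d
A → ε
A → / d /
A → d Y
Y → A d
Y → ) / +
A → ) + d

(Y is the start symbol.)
In Y → A d: A is followed by d, add FIRST(d) \ {ε} = { 'd' }

Taking the union: FOLLOW(A) = { 'd' }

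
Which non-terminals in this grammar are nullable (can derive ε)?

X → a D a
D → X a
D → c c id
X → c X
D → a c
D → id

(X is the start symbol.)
A non-terminal is nullable if it can derive ε (the empty string): either it has an ε-production, or it has a production whose right-hand side consists entirely of nullable non-terminals.

There are no ε-productions, so no non-terminal can derive ε.
No non-terminals are nullable.

Answer: None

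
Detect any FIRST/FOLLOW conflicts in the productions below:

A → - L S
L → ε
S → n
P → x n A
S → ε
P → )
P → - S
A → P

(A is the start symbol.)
No FIRST/FOLLOW conflicts.

A FIRST/FOLLOW conflict occurs when a non-terminal N has a nullable alternative N → β (β ⇒* ε) and another alternative N → α with FIRST(α) ∩ FOLLOW(N) ≠ ∅: on such a lookahead the parser cannot decide between expanding α and letting N vanish via β.

Nullable non-terminals: L, S.
L has a nullable alternative but only one production, so nothing to check.

S: nullable alternative(s) S → ε; FOLLOW(S) = { $ }
  S → n: FIRST \ {ε} = { 'n' } — disjoint from FOLLOW(S)
  S → ε: FIRST \ {ε} = { } — this is the only nullable alternative, skip

A, P have no nullable alternative, so no FIRST/FOLLOW check is needed there.

No FIRST/FOLLOW conflicts found.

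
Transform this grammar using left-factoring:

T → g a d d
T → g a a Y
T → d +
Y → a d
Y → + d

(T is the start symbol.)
Left-factoring transforms A → αβ₁ | αβ₂ into A → αA' and A' → β₁ | β₂
(α is the longest common prefix among the alternatives). Repeat until
no nonterminal has two alternatives with a common prefix.

Round 1: T has alternatives sharing prefix 'g a'. Introduce T': T → g a T'
  Add: T' → d d
  Add: T' → a Y

No remaining common prefixes — done.

Resulting grammar:
T → g a T'
T' → d d
T' → a Y
T → d +
Y → a d
Y → + d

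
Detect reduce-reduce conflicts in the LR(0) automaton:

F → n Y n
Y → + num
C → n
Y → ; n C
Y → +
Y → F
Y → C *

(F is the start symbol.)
No reduce-reduce conflicts

A reduce-reduce conflict occurs when an LR(0) state has two complete items [A → α .] and [B → β .] — both call for a reduction, and with no lookahead the parser cannot choose between them.

Augment with F' → F and build the canonical LR(0) collection (I0 = CLOSURE({[F' → . F]}), then GOTO on every symbol after a dot until no new states appear). It has 15 states:
  I0: { [F → . n Y n], [F' → . F] }  — shift
  I1: { [F' → F .] }  — accept
  I2: { [C → . n], [F → . n Y n], [F → n . Y n], [Y → . + num], [Y → . +], [Y → . ; n C], [Y → . C *], [Y → . F] }  — shift
  I3: { [Y → + . num], [Y → + .] }  — shift, reduce
  I4: { [Y → ; . n C] }  — shift
  I5: { [Y → C . *] }  — shift
  I6: { [Y → F .] }  — reduce
  I7: { [F → n Y . n] }  — shift
  I8: { [C → . n], [C → n .], [F → . n Y n], [F → n . Y n], [Y → . + num], [Y → . +], [Y → . ; n C], [Y → . C *], [Y → . F] }  — shift, reduce
  I9: { [F → n Y n .] }  — reduce
  I10: { [Y → C * .] }  — reduce
  I11: { [C → . n], [Y → ; n . C] }  — shift
  I12: { [Y → ; n C .] }  — reduce
  I13: { [C → n .] }  — reduce
  I14: { [Y → + num .] }  — reduce

No state contains more than one complete item.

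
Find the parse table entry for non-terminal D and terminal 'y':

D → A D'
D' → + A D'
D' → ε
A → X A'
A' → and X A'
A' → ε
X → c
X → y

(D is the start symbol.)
D → A D'

To find M[D, 'y'], we find productions for D where 'y' is in the predict set (PREDICT(N → α) = (FIRST(α) \ {ε}) ∪ (FOLLOW(N) if α ⇒* ε)).

Relevant sets:
  FIRST(A) = { 'c', 'y' }

D → A D': PREDICT = { 'c', 'y' }
  'y' is in predict set, so this production goes in M[D, 'y']

M[D, 'y'] = D → A D'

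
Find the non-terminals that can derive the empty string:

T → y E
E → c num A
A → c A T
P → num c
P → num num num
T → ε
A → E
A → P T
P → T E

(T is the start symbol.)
ε-productions: T → ε
So T is immediately nullable.
No further non-terminal can be added: every production for the remaining non-terminals contains a terminal or a non-nullable non-terminal.
Nullable = { 'T' }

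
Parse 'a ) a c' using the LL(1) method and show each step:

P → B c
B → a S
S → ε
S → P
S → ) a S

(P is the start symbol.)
LL(1) parsing maintains a stack (initially the start symbol over $) and the input. At each step: if the stack top is a terminal, match it against the current input token; if it is a non-terminal N, replace it with the RHS of M[N, lookahead] (the unique production whose predict set contains the lookahead).

Stack is shown with the top on the left.

Stack      Input      Action
----------------------------
P $        a ) a c $  output P → B c
B c $      a ) a c $  output B → a S
a S c $    a ) a c $  match 'a'
S c $      ) a c $    output S → ) a S
) a S c $  ) a c $    match ')'
a S c $    a c $      match 'a'
S c $      c $        output S → ε
c $        c $        match 'c'
$          $          accept

The string is accepted.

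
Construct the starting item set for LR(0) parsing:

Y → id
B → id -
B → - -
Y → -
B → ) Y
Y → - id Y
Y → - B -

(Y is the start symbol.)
{ [Y → . - B -], [Y → . - id Y], [Y → . -], [Y → . id], [Y' → . Y] }

First, augment the grammar with Y' → Y
I₀ = CLOSURE({ [Y' → . Y] }):
  [Y' → . Y] has the dot before Y: add [Y → . id], [Y → . -], [Y → . - id Y], [Y → . - B -]
No further items can be added.

I₀ = { [Y → . - B -], [Y → . - id Y], [Y → . -], [Y → . id], [Y' → . Y] }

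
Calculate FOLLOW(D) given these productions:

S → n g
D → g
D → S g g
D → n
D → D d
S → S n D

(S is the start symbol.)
In D → D d: D is followed by d, add FIRST(d) \ {ε} = { 'd' }
In S → S n D: D is at the end, add FOLLOW(S)

The FOLLOW sets referred to above (computed the same way, to a fixed point):
  FOLLOW(S) = { $, 'g', 'n' }

Taking the union: FOLLOW(D) = { $, 'd', 'g', 'n' }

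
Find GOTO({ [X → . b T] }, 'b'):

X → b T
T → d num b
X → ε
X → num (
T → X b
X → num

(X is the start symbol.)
GOTO(I, 'b') = CLOSURE({ [A → αX.β] : [A → α.Xβ] ∈ I, X = 'b' })

Items with dot before 'b', with the dot advanced:
  [X → . b T] → [X → b . T]
Closure of the advanced items:
  [X → b . T] has the dot before T: add [T → . d num b], [T → . X b]
  [T → . X b] has the dot before X: add [X → . b T], [X → .], [X → . num (], [X → . num]

GOTO = { [T → . X b], [T → . d num b], [X → . b T], [X → . num (], [X → . num], [X → .], [X → b . T] }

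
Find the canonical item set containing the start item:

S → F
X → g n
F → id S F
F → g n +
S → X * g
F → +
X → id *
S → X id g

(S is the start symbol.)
First, augment the grammar with S' → S
I₀ = CLOSURE({ [S' → . S] }):
  [S' → . S] has the dot before S: add [S → . F], [S → . X * g], [S → . X id g]
  [S → . F] has the dot before F: add [F → . id S F], [F → . g n +], [F → . +]
  [S → . X * g] has the dot before X: add [X → . g n], [X → . id *]
No further items can be added.

I₀ = { [F → . +], [F → . g n +], [F → . id S F], [S → . F], [S → . X * g], [S → . X id g], [S' → . S], [X → . g n], [X → . id *] }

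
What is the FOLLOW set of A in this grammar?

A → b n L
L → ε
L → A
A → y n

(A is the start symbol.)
To compute FOLLOW(A), find every occurrence of A on a right-hand side N → α A β: add FIRST(β) \ {ε}, and if β is empty or nullable also add FOLLOW(N). Iterate to a fixed point.

A is the start symbol, so $ ∈ FOLLOW(A).
In L → A: A is at the end, add FOLLOW(L)

The FOLLOW sets referred to above (computed the same way, to a fixed point):
  FOLLOW(L) = { $ }

Taking the union: FOLLOW(A) = { $ }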